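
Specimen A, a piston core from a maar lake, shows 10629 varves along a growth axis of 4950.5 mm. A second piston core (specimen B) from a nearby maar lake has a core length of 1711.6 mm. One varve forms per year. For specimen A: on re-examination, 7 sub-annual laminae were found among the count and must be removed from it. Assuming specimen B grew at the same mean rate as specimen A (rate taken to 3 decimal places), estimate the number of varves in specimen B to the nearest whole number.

Specimen A: correcting the raw count gives 10629 − 7 = 10622 true varves.
A: Extension rate ≈ 4950.5 / 10622 = 0.466 mm/yr.
Specimen B: 1711.6 mm / 0.466 mm per year = 3672.96 years ≈ 3673 varves.

3673 varves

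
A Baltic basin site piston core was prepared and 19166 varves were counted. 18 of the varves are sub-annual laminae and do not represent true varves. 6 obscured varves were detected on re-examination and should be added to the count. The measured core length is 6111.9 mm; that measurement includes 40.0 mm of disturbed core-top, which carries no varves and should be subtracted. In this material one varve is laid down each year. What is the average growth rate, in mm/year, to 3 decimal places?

Adjusted count: 19166 − 18 + 6 = 19154 varves.
The growth record spans 6111.9 − 40.0 = 6071.9 mm.
Mean rate = 6071.9 mm / 19154 years ≈ 0.317 mm/year.

0.317 mm/year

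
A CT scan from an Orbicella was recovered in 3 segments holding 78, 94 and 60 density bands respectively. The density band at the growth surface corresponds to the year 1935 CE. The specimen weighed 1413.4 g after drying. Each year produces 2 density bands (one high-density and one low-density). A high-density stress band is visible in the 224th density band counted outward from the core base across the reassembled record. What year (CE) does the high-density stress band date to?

1931 CE

Total density bands = 78 + 94 + 60 = 232.
Between density band 224 and the growth surface there are 232 − 224 = 8 density bands.
With 2 density bands per year, 8 / 2 = 4 years.
1935 − 4 = 1931 CE.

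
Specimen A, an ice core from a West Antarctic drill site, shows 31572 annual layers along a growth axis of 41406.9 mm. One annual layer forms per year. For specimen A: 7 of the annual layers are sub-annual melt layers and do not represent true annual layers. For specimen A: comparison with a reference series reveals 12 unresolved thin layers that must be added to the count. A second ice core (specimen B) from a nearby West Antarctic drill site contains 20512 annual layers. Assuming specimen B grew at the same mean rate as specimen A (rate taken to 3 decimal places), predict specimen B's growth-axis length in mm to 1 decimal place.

26891.2 mm

Specimen A: true annual layer count = 31572 − 7 + 12 = 31577.
A: Extension rate ≈ 41406.9 / 31577 = 1.311 mm/yr.
B's length ≈ 1.311 × 20512 = 26891.2 mm.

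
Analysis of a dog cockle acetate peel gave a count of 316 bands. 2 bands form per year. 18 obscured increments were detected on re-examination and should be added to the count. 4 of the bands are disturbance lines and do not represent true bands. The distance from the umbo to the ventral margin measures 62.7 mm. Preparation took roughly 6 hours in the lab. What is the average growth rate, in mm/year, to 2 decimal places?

0.38 mm/year

Correcting the raw count gives 316 − 4 + 18 = 330 true bands.
With 2 bands per year, 330 / 2 = 165 years.
62.7 mm over 165 years gives 62.7 / 165 ≈ 0.38 mm/year.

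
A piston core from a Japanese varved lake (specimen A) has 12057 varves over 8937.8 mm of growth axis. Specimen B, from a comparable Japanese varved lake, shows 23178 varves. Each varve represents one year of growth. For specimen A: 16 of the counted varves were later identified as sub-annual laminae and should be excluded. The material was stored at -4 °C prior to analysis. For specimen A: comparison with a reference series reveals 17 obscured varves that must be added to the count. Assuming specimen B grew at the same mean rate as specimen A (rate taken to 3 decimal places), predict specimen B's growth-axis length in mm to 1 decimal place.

Specimen A: after corrections the count is 12057 − 16 + 17 = 12058 varves.
A: Mean rate = 8937.8 mm / 12058 years ≈ 0.741 mm per year.
B's length ≈ 0.741 × 23178 = 17174.9 mm.

17174.9 mm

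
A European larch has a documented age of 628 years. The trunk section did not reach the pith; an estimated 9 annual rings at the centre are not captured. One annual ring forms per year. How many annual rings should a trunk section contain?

619 annual rings

One annual ring per year gives 628 annual rings over 628 years.
Less the 9 uncaptured annual rings: 628 − 9 = 619.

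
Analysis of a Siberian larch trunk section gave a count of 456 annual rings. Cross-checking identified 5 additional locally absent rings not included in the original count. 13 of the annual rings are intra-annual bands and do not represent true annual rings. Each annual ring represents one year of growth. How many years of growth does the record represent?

448 years

True annual ring count = 456 − 13 + 5 = 448.
At one annual ring per year, that is 448 years.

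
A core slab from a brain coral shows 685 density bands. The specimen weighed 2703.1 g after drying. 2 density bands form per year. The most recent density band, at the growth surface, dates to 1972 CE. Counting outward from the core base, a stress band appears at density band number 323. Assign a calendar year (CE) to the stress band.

1791 CE

Between density band 323 and the growth surface there are 685 − 323 = 362 density bands.
362 density bands at 2 per year is 362 / 2 = 181 years.
The density band at the growth surface is 1972 CE, so the stress band dates to 1972 − 181 = 1791 CE.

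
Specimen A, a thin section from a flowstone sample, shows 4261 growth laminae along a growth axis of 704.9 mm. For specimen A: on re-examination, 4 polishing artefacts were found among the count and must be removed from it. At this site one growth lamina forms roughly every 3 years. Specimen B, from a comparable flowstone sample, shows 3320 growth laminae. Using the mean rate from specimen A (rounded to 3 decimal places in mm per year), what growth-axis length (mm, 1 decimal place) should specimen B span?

547.8 mm

Specimen A: correcting the raw count gives 4261 − 4 = 4257 true growth laminae.
Specimen A: multiplying by 3 years per growth lamina: 4257 × 3 = 12771 years.
A: Mean rate = 704.9 mm / 12771 years ≈ 0.055 mm/year.
Specimen B: multiplying by 3 years per growth lamina: 3320 × 3 = 9960 years. For B, 0.055 mm/year × 9960 years = 547.8 mm.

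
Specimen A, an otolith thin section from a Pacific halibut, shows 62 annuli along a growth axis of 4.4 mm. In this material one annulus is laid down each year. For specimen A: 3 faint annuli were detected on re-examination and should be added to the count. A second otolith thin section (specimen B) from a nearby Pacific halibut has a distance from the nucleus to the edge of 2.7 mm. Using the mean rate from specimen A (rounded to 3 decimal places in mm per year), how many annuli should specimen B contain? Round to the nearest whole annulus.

Specimen A: correcting the raw count gives 62 + 3 = 65 true annuli.
A: Mean rate = 4.4 mm / 65 years ≈ 0.068 mm/year.
B spans 2.7 / 0.068 = 39.71 years ≈ 40 annuli.

40 annuli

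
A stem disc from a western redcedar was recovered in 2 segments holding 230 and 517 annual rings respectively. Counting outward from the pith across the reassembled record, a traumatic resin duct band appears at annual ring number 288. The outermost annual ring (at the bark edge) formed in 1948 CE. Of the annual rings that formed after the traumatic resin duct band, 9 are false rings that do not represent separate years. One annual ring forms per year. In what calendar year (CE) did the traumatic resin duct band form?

1498 CE

Total annual rings = 230 + 517 = 747.
747 − 288 = 459 annual rings lie beyond the traumatic resin duct band toward the bark edge.
459 − 9 false = 450 true annual rings after the traumatic resin duct band.
1948 − 450 = 1498 CE.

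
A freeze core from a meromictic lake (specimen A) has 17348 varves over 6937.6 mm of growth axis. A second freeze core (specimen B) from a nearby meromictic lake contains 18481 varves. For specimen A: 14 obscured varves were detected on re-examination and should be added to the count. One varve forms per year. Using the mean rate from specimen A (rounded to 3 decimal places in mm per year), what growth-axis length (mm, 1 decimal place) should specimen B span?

Specimen A: after corrections the count is 17348 + 14 = 17362 varves.
A: Extension rate ≈ 6937.6 / 17362 = 0.400 mm/year.
B's length ≈ 0.400 × 18481 = 7392.4 mm.

7392.4 mm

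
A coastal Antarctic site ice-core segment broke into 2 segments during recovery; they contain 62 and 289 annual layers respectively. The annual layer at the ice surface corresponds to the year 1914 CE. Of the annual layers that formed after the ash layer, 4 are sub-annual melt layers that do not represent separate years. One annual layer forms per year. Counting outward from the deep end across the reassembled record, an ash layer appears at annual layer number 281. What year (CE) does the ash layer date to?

Total annual layers = 62 + 289 = 351.
351 − 281 = 70 annual layers lie beyond the ash layer toward the ice surface.
Removing the 4 false annual layers leaves 70 − 4 = 66 true annual layers beyond the ash layer.
The annual layer at the ice surface is 1914 CE, so the ash layer dates to 1914 − 66 = 1848 CE.

1848 CE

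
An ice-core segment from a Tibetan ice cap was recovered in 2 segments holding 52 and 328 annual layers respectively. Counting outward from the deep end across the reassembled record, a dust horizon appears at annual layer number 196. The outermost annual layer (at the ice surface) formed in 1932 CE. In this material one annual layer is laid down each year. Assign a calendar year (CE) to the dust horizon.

Total annual layers = 52 + 328 = 380.
380 − 196 = 184 annual layers lie beyond the dust horizon toward the ice surface.
The annual layer at the ice surface is 1932 CE, so the dust horizon dates to 1932 − 184 = 1748 CE.

1748 CE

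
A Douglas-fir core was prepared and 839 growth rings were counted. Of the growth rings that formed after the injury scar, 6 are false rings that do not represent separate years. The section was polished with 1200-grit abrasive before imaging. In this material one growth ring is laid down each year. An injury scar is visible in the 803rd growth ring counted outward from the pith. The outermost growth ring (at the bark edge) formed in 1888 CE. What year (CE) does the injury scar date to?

1858 CE

Between growth ring 803 and the bark edge there are 839 − 803 = 36 growth rings.
Removing the 6 false growth rings leaves 36 − 6 = 30 true growth rings beyond the injury scar.
The growth ring at the bark edge is 1888 CE, so the injury scar dates to 1888 − 30 = 1858 CE.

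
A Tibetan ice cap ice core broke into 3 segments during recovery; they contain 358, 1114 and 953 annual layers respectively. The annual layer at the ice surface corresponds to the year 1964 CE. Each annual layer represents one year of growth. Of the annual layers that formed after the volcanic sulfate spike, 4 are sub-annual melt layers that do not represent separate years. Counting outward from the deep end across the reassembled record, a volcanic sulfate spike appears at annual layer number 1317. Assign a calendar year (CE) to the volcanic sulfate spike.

Total annual layers = 358 + 1114 + 953 = 2425.
The volcanic sulfate spike sits at annual layer 1317 from the deep end, so 2425 − 1317 = 1108 annual layers formed after it.
Excluding 4 false annual layers: 1108 − 4 = 1104.
Counting back 1104 years from 1964 CE places the volcanic sulfate spike in 1964 − 1104 = 860 CE.

860 CE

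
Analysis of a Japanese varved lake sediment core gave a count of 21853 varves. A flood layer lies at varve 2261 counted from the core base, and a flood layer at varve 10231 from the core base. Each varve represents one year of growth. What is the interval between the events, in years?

7970 yr

10231 − 2261 = 7970 varves lie between the two events.
That is 7970 years at one varve per year.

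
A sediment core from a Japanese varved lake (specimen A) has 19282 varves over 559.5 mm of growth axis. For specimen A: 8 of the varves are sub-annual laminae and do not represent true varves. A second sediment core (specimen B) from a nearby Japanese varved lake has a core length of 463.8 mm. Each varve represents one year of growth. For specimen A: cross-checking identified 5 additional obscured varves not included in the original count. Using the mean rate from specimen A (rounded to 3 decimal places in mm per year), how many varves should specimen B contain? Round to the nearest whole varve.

Specimen A: true varve count = 19282 − 8 + 5 = 19279.
A: Extension rate ≈ 559.5 / 19279 = 0.029 mm/year.
Specimen B: 463.8 mm / 0.029 mm per year = 15993.10 years ≈ 15993 varves.

15993 varves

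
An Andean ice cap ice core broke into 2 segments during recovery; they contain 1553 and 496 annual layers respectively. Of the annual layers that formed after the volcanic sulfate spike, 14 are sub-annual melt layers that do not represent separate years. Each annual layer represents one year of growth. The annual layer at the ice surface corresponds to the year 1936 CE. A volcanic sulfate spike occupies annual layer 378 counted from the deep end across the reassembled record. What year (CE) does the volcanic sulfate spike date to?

279 CE

Total annual layers = 1553 + 496 = 2049.
The volcanic sulfate spike sits at annual layer 378 from the deep end, so 2049 − 378 = 1671 annual layers formed after it.
Excluding 14 false annual layers: 1671 − 14 = 1657.
1936 − 1657 = 279 CE.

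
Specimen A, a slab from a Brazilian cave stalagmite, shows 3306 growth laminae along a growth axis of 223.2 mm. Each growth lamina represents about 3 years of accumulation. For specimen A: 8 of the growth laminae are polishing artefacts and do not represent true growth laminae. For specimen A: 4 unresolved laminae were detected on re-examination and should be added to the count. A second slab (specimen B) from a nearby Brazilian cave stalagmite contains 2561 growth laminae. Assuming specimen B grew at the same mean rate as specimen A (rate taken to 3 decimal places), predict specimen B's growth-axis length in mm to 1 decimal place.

Specimen A: after corrections the count is 3306 − 8 + 4 = 3302 growth laminae.
Specimen A: at 3 years per growth lamina, 3302 × 3 = 9906 years.
A: Extension rate ≈ 223.2 / 9906 = 0.023 mm per year.
Specimen B: multiplying by 3 years per growth lamina: 2561 × 3 = 7683 years. For B, 0.023 mm/year × 7683 years = 176.7 mm.

176.7 mm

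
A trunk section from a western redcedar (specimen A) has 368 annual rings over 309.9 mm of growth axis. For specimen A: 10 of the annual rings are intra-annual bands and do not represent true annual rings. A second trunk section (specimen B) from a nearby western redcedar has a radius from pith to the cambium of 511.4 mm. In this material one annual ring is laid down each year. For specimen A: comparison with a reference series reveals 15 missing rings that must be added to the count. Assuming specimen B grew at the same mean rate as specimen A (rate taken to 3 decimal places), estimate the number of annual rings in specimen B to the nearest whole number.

615 annual rings

Specimen A: true annual ring count = 368 − 10 + 15 = 373.
A: Mean rate = 309.9 mm / 373 years ≈ 0.831 mm per year.
B spans 511.4 / 0.831 = 615.40 years ≈ 615 annual rings.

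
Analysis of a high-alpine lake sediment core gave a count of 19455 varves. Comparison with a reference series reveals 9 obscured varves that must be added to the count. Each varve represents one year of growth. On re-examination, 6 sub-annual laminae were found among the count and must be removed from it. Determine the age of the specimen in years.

Adjusted count: 19455 − 6 + 9 = 19458 varves.
With a one-to-one varve periodicity this is 19458 years.

19458 yr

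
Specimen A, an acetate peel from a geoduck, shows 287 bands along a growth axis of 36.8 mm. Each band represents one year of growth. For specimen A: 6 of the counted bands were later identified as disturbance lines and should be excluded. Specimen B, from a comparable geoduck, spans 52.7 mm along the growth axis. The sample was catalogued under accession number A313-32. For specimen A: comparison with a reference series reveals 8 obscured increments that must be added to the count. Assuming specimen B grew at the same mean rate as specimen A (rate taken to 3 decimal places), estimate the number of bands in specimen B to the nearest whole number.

415 bands

Specimen A: true band count = 287 − 6 + 8 = 289.
A: Extension rate ≈ 36.8 / 289 = 0.127 mm/yr.
Specimen B: 52.7 mm / 0.127 mm per year = 414.96 years ≈ 415 bands.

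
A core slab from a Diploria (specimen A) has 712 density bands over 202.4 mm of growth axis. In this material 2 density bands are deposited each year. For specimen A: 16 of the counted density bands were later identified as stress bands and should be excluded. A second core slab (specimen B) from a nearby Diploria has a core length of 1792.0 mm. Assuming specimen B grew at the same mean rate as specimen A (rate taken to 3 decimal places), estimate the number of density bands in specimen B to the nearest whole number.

Specimen A: adjusted count: 712 − 16 = 696 density bands.
Specimen A: 696 density bands at 2 per year is 696 / 2 = 348 years.
A: Extension rate ≈ 202.4 / 348 = 0.582 mm/yr.
B spans 1792.0 / 0.582 = 3079.04 years; at 2 density bands per year that is 3079.04 × 2 ≈ 6158 density bands.

6158 density bands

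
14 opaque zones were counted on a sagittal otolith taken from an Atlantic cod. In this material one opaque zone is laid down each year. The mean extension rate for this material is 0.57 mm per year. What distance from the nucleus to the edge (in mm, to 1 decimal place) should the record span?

8.0 mm

The record spans 14 years at 0.57 mm per year.
14 years at 0.57 mm/year gives 0.57 × 14 = 8.0 mm.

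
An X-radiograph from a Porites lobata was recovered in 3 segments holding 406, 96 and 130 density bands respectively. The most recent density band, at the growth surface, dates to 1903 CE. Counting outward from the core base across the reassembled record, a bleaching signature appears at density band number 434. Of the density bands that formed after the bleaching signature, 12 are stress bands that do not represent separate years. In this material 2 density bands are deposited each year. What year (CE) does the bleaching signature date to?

1810 CE

Total density bands = 406 + 96 + 130 = 632.
632 − 434 = 198 density bands lie beyond the bleaching signature toward the growth surface.
198 − 12 false = 186 true density bands after the bleaching signature.
186 density bands at 2 per year is 186 / 2 = 93 years.
1903 − 93 = 1810 CE.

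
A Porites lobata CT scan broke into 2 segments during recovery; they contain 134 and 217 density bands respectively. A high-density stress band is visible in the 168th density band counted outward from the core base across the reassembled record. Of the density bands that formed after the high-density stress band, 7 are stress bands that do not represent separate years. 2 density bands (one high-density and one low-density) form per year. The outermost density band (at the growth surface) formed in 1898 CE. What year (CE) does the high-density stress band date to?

1810 CE

Total density bands = 134 + 217 = 351.
The high-density stress band sits at density band 168 from the core base, so 351 − 168 = 183 density bands formed after it.
Excluding 7 false density bands: 183 − 7 = 176.
With 2 density bands per year, 176 / 2 = 88 years.
The density band at the growth surface is 1898 CE, so the high-density stress band dates to 1898 − 88 = 1810 CE.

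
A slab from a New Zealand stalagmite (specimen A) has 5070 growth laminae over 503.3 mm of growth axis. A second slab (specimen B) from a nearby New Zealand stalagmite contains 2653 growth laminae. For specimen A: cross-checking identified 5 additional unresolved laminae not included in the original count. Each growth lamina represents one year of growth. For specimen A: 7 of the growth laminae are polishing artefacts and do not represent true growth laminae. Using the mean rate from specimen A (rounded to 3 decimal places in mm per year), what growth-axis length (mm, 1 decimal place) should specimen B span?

262.6 mm

Specimen A: true growth lamina count = 5070 − 7 + 5 = 5068.
A: 503.3 mm over 5068 years gives 503.3 / 5068 ≈ 0.099 mm/year.
Length of B = 0.099 × 2653 = 262.6 mm.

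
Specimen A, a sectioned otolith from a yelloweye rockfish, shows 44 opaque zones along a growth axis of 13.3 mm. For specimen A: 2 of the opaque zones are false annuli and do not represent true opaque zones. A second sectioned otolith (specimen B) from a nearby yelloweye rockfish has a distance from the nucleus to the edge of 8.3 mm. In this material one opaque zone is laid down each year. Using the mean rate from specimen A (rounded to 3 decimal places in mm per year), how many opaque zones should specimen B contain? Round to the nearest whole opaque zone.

26 opaque zones

Specimen A: after corrections the count is 44 − 2 = 42 opaque zones.
A: Extension rate ≈ 13.3 / 42 = 0.317 mm/year.
Specimen B: 8.3 mm / 0.317 mm per year = 26.18 years ≈ 26 opaque zones.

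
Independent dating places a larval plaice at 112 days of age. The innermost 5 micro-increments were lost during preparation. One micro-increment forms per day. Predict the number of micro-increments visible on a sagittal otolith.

One micro-increment per day gives 112 micro-increments over 112 days.
Subtracting the 5 micro-increments not captured gives 112 − 5 = 107 micro-increments in the record.

107 micro-increments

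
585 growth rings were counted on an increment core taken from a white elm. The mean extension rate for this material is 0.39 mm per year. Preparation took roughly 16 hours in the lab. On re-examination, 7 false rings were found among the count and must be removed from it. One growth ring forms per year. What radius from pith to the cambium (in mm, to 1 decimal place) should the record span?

225.4 mm

True growth ring count = 585 − 7 = 578.
Length ≈ 0.39 × 578 = 225.4 mm.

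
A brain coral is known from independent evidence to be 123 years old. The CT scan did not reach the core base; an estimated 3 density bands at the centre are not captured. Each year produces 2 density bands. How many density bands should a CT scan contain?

243 density bands

123 years at 2 density bands per year gives 123 × 2 = 246 density bands.
Subtracting the 3 density bands not captured gives 246 − 3 = 243 density bands in the record.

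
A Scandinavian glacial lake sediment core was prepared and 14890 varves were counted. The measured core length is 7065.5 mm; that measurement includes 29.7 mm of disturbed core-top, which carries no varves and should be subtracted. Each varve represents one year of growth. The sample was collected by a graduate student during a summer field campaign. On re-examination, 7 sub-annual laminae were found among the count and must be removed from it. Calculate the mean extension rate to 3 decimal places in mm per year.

0.473 mm per year

True varve count = 14890 − 7 = 14883.
Removing the 29.7 mm offcut leaves 7065.5 − 29.7 = 7035.8 mm.
Mean rate = 7035.8 mm / 14883 years ≈ 0.473 mm per year.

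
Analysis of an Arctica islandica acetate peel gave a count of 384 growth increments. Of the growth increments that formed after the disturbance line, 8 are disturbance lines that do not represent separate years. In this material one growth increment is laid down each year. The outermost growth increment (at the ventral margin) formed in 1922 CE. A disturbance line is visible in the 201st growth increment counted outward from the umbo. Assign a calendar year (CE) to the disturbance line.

1747 CE

384 − 201 = 183 growth increments lie beyond the disturbance line toward the ventral margin.
Excluding 8 false growth increments: 183 − 8 = 175.
The growth increment at the ventral margin is 1922 CE, so the disturbance line dates to 1922 − 175 = 1747 CE.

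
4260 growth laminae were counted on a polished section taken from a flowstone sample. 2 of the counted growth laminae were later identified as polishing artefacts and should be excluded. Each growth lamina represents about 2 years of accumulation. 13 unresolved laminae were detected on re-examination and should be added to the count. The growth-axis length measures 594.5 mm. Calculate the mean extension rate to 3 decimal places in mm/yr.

0.070 mm/yr

Correcting the raw count gives 4260 − 2 + 13 = 4271 true growth laminae.
4271 growth laminae at 2 years each span 4271 × 2 = 8542 years.
594.5 mm over 8542 years gives 594.5 / 8542 ≈ 0.070 mm/yr.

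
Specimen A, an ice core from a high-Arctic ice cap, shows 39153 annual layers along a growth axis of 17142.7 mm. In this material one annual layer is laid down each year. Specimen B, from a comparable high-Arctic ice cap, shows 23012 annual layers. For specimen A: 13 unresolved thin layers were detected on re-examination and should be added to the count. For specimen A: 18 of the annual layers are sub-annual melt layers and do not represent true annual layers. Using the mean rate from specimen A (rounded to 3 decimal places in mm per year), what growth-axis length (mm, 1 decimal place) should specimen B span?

Specimen A: true annual layer count = 39153 − 18 + 13 = 39148.
A: 17142.7 mm over 39148 years gives 17142.7 / 39148 ≈ 0.438 mm/yr.
Length of B = 0.438 × 23012 = 10079.3 mm.

10079.3 mm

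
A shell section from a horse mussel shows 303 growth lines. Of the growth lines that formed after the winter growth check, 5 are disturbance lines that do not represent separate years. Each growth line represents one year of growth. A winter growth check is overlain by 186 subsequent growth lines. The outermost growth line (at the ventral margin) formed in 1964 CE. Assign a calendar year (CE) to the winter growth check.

186 growth lines formed after the winter growth check.
Removing the 5 false growth lines leaves 186 − 5 = 181 true growth lines beyond the winter growth check.
1964 − 181 = 1783 CE.

1783 CE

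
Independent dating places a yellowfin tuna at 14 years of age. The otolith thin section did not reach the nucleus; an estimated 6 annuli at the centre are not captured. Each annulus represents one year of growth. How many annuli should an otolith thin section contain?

8 annuli

Expected annuli over 14 years: 14.
14 − 6 missed = 8 annuli expected in the prepared section.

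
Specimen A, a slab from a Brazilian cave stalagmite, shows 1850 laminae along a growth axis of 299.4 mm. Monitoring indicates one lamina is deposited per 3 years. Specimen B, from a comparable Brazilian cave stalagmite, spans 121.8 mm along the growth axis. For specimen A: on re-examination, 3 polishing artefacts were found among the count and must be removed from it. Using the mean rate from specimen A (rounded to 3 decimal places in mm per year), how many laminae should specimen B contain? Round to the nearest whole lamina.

752 laminae

Specimen A: after corrections the count is 1850 − 3 = 1847 laminae.
Specimen A: 1847 laminae at 3 years each span 1847 × 3 = 5541 years.
A: Extension rate ≈ 299.4 / 5541 = 0.054 mm per year.
Specimen B: 121.8 mm / 0.054 mm per year = 2255.56 years; at 3 years per lamina that is 2255.56 / 3 ≈ 752 laminae.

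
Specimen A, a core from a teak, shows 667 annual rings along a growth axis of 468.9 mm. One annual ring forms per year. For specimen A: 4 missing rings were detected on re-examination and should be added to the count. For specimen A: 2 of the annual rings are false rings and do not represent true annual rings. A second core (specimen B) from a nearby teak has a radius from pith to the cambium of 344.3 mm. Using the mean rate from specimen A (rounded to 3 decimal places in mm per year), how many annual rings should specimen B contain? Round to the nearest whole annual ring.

Specimen A: adjusted count: 667 − 2 + 4 = 669 annual rings.
A: Mean rate = 468.9 mm / 669 years ≈ 0.701 mm per year.
B spans 344.3 / 0.701 = 491.16 years ≈ 491 annual rings.

491 annual rings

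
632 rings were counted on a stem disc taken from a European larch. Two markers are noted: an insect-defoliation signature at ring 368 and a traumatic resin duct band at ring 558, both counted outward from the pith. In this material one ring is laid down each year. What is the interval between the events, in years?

190 yr

The two markers are separated by 558 − 368 = 190 rings.
At one ring per year, 190 years elapsed between them.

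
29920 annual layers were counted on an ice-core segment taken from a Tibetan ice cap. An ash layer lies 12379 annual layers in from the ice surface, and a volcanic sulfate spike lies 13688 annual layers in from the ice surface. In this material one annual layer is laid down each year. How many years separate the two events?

Separation: 13688 − 12379 = 1309 annual layers.
That is 1309 years at one annual layer per year.

1309 yr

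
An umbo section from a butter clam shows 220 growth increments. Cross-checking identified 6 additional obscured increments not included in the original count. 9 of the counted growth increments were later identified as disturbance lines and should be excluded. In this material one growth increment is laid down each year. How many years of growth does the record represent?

True growth increment count = 220 − 9 + 6 = 217.
With a one-to-one growth increment periodicity this is 217 years.

217 yr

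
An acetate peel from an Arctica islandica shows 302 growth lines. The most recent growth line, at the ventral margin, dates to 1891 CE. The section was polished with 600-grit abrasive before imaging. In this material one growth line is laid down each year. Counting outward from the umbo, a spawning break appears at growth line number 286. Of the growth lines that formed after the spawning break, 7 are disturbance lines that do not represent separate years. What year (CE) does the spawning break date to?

The spawning break sits at growth line 286 from the umbo, so 302 − 286 = 16 growth lines formed after it.
Excluding 7 false growth lines: 16 − 7 = 9.
1891 − 9 = 1882 CE.

1882 CE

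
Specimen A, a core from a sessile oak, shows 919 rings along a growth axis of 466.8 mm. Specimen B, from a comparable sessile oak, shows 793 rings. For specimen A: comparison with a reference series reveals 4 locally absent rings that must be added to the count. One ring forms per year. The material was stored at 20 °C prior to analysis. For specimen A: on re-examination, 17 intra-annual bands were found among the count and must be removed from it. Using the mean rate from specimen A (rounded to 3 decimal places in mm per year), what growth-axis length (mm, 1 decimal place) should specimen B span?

Specimen A: true ring count = 919 − 17 + 4 = 906.
A: Mean rate = 466.8 mm / 906 years ≈ 0.515 mm/year.
B's length ≈ 0.515 × 793 = 408.4 mm.

408.4 mm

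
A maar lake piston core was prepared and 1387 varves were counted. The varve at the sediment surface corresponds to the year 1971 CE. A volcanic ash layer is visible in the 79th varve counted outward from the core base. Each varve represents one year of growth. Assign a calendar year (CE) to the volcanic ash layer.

Between varve 79 and the sediment surface there are 1387 − 79 = 1308 varves.
Counting back 1308 years from 1971 CE places the volcanic ash layer in 1971 − 1308 = 663 CE.

663 CE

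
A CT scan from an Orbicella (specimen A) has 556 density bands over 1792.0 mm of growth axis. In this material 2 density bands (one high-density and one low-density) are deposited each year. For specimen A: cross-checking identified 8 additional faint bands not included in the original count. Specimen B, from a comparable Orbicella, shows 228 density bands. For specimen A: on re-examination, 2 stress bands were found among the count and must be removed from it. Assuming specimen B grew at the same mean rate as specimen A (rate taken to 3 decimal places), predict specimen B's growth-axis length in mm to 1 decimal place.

Specimen A: true density band count = 556 − 2 + 8 = 562.
Specimen A: dividing by 2 density bands per year: 562 / 2 = 281 years.
A: 1792.0 mm over 281 years gives 1792.0 / 281 ≈ 6.377 mm/year.
Specimen B: dividing by 2 density bands per year: 228 / 2 = 114 years. B's length ≈ 6.377 × 114 = 727.0 mm.

727.0 mm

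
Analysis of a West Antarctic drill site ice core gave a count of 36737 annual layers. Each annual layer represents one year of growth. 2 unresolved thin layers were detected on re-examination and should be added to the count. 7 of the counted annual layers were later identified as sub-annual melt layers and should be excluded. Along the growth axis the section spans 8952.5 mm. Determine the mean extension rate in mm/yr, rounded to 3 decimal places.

0.244 mm/yr

After corrections the count is 36737 − 7 + 2 = 36732 annual layers.
Extension rate ≈ 8952.5 / 36732 = 0.244 mm/yr.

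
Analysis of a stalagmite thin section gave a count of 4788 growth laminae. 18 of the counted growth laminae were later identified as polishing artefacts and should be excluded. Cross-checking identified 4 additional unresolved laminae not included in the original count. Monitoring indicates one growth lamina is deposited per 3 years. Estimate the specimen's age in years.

14322 years

After corrections the count is 4788 − 18 + 4 = 4774 growth laminae.
At 3 years per growth lamina, 4774 × 3 = 14322 years.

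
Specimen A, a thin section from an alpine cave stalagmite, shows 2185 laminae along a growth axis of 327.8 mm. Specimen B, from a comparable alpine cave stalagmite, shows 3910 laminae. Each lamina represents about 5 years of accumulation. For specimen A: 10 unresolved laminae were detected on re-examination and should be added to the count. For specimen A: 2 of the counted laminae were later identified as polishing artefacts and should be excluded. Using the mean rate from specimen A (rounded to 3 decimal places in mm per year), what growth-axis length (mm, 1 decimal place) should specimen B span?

586.5 mm

Specimen A: adjusted count: 2185 − 2 + 10 = 2193 laminae.
Specimen A: multiplying by 5 years per lamina: 2193 × 5 = 10965 years.
A: Extension rate ≈ 327.8 / 10965 = 0.030 mm/year.
Specimen B: multiplying by 5 years per lamina: 3910 × 5 = 19550 years. For B, 0.030 mm/year × 19550 years = 586.5 mm.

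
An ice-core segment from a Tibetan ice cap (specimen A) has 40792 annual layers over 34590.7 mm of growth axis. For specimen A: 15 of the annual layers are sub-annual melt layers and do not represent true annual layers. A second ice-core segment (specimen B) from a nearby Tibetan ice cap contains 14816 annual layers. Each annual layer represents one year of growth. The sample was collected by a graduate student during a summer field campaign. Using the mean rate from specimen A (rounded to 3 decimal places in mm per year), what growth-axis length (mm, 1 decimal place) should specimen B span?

Specimen A: adjusted count: 40792 − 15 = 40777 annual layers.
A: Extension rate ≈ 34590.7 / 40777 = 0.848 mm/year.
Length of B = 0.848 × 14816 = 12564.0 mm.

12564.0 mm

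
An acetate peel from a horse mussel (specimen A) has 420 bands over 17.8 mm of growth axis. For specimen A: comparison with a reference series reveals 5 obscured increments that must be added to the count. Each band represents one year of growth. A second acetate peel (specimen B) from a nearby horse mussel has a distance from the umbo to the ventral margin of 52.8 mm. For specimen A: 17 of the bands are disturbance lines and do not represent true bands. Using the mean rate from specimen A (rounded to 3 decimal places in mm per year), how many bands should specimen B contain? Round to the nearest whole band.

Specimen A: correcting the raw count gives 420 − 17 + 5 = 408 true bands.
A: Mean rate = 17.8 mm / 408 years ≈ 0.044 mm/yr.
B spans 52.8 / 0.044 = 1200.00 years ≈ 1200 bands.

1200 bands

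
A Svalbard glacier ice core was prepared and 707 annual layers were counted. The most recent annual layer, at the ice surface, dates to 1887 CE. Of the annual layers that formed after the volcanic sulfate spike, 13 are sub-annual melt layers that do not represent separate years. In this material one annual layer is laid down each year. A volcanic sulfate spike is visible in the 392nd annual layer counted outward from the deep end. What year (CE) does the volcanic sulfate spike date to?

1585 CE

707 − 392 = 315 annual layers lie beyond the volcanic sulfate spike toward the ice surface.
Excluding 13 false annual layers: 315 − 13 = 302.
The annual layer at the ice surface is 1887 CE, so the volcanic sulfate spike dates to 1887 − 302 = 1585 CE.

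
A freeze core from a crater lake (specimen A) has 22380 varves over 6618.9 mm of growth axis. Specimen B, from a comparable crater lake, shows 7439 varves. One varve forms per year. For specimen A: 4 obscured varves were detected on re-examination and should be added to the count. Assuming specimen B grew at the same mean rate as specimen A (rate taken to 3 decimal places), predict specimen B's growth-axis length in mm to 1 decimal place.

2201.9 mm

Specimen A: correcting the raw count gives 22380 + 4 = 22384 true varves.
A: Extension rate ≈ 6618.9 / 22384 = 0.296 mm/yr.
For B, 0.296 mm/year × 7439 years = 2201.9 mm.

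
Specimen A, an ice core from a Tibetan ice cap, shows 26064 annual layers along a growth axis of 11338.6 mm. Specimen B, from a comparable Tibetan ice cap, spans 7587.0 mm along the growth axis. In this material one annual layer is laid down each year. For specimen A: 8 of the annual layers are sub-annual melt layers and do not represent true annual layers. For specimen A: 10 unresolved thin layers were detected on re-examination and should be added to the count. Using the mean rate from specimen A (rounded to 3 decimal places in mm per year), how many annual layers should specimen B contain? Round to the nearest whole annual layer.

17441 annual layers

Specimen A: after corrections the count is 26064 − 8 + 10 = 26066 annual layers.
A: Extension rate ≈ 11338.6 / 26066 = 0.435 mm/yr.
For B, 7587.0 / 0.435 = 17441.38 years ≈ 17441 annual layers.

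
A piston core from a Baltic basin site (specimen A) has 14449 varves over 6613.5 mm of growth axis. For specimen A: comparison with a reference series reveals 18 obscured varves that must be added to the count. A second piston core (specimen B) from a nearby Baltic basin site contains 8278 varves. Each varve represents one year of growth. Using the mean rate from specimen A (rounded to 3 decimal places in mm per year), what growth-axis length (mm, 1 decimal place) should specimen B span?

Specimen A: correcting the raw count gives 14449 + 18 = 14467 true varves.
A: 6613.5 mm over 14467 years gives 6613.5 / 14467 ≈ 0.457 mm/year.
Length of B = 0.457 × 8278 = 3783.0 mm.

3783.0 mm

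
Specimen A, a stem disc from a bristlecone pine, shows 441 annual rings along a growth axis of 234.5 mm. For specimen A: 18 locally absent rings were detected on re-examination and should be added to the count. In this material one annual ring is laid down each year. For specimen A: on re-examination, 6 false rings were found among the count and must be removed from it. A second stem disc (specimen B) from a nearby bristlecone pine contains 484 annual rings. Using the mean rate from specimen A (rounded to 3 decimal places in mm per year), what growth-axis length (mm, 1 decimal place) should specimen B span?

250.7 mm

Specimen A: correcting the raw count gives 441 − 6 + 18 = 453 true annual rings.
A: 234.5 mm over 453 years gives 234.5 / 453 ≈ 0.518 mm per year.
B's length ≈ 0.518 × 484 = 250.7 mm.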